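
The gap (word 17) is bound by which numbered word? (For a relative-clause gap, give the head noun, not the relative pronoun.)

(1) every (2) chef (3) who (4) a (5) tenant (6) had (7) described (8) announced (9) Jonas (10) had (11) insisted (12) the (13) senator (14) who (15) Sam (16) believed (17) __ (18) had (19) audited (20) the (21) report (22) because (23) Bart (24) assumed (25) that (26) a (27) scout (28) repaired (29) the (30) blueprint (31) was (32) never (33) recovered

The gap at 17 is the subject of "audited", inside a relative clause.
The relative pronoun is "who" (word 14); it is bound by the head noun immediately before it.
Its filler is the head noun "senator", at word 13.

13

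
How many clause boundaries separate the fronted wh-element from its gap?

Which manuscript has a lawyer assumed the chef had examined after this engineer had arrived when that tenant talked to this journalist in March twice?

"which manuscript" is extracted from the object of "examined".
Boundaries crossed, outermost first: [Ø] — 1 in total.

1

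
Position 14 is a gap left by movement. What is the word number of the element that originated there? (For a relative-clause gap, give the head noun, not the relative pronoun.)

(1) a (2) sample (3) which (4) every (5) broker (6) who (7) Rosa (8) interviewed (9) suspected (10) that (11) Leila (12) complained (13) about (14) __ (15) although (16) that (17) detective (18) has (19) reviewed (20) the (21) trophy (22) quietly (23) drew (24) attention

The gap at 14 is the prepositional object of "complained", inside a relative clause.
The relative pronoun is "which" (word 3); it is bound by the head noun immediately before it.
Its filler is the head noun "sample", at word 2.

2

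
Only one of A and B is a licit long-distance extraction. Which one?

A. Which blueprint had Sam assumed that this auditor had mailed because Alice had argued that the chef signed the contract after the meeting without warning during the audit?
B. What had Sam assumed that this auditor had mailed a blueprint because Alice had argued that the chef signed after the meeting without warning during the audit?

In B, the wh-phrase is extracted from inside an adjunct island (introduced by "because"), which blocks movement.
In A, the extraction path crosses only that-complement boundaries, which are transparent.
So A is grammatical.

A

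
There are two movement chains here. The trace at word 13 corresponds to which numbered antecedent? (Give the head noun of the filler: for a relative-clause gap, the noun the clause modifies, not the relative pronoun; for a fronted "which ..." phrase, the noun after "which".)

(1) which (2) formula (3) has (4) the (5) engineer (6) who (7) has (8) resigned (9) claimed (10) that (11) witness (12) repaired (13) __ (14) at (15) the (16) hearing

The marked gap is the direct object of "repaired".
Its filler is the fronted wh-phrase "which formula", at word 2.
(The other dependency links word 5 to a gap after word 6.)

2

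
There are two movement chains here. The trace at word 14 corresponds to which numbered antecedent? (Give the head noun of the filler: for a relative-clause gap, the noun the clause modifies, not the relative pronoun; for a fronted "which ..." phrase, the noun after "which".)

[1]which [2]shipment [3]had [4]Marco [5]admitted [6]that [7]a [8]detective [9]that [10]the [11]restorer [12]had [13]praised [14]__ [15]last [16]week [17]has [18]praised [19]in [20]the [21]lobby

8

The marked gap is inside the relative clause, the direct object of "praised".
Its filler is the head noun "detective" (via "that"), at word 8.
(The other dependency links word 2 to a gap after word 18.)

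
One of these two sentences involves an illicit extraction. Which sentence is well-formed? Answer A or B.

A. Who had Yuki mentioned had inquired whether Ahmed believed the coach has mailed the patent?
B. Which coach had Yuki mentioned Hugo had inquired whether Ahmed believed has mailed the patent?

A

In B, the wh-phrase is extracted from inside a wh-island (introduced by "whether"), which blocks movement.
In A, the extraction path crosses only that-complement boundaries, which are transparent.
So A is grammatical.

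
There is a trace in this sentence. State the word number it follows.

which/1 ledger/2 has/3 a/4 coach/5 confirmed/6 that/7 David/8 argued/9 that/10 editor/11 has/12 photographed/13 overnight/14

13

The displaced element is "which ledger" (word 2).
It is linked across 2 clause boundaries (that → Ø).
It functions as the direct object of "photographed", so the gap sits immediately after word 13 ("photographed").
Base order: A coach has confirmed that David argued that editor has photographed which ledger overnight.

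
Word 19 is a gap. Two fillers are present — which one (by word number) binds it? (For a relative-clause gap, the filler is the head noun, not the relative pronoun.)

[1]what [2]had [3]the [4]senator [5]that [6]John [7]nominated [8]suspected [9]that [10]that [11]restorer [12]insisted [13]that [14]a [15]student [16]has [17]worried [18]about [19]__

1

The marked gap is the object of the preposition "about" of "worried".
Its filler is the fronted wh-phrase "what", at word 1.
(The other dependency links word 4 to a gap after word 7.)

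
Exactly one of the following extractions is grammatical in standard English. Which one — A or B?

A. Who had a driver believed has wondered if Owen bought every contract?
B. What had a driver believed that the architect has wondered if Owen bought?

In B, the wh-phrase is extracted from inside a wh-island (introduced by "if"), which blocks movement.
In A, the extraction path crosses only that-complement boundaries, which are transparent.
So A is grammatical.

A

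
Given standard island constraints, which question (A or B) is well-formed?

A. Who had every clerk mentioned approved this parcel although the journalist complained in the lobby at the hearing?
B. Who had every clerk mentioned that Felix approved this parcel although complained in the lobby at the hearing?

A

In B, the wh-phrase is extracted from inside an adjunct island (introduced by "although"), which blocks movement.
In A, the extraction path crosses only that-complement boundaries, which are transparent.
So A is grammatical.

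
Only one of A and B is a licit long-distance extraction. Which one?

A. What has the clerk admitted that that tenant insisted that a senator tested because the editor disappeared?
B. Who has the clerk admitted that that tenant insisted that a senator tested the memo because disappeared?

A

In B, the wh-phrase is extracted from inside an adjunct island (introduced by "because"), which blocks movement.
In A, the extraction path crosses only that-complement boundaries, which are transparent.
So A is grammatical.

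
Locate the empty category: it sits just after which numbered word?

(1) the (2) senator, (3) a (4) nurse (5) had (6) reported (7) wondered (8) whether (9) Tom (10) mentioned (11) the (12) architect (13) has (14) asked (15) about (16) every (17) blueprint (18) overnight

The displaced element is "the senator" (word 2).
It is linked across 1 clause boundary (Ø).
It functions as the subject of "wondered", so the gap sits immediately after word 6 ("reported").
Base order: A nurse had reported that the senator wondered whether Tom mentioned the architect has asked about every blueprint overnight.

6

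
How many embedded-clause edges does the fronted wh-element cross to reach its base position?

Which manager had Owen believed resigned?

1

"which manager" is extracted from the subject of "resigned".
Boundaries crossed, outermost first: [Ø] — 1 in total.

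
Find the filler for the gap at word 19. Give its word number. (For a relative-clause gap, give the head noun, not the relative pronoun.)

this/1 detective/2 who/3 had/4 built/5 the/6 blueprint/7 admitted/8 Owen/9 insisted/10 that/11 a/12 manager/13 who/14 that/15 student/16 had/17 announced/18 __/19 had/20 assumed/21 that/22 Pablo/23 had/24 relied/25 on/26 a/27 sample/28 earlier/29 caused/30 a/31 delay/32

The gap at 19 is the subject of "assumed", inside a relative clause.
The relative pronoun is "who" (word 14); it is bound by the head noun immediately before it.
Its filler is the head noun "manager", at word 13.

13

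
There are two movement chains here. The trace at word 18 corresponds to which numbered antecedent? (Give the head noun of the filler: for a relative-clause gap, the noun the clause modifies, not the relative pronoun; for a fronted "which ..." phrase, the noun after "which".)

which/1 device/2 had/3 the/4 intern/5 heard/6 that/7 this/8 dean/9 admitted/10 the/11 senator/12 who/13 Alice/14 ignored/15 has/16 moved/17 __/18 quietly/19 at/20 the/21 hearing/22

The marked gap is the direct object of "moved".
Its filler is the fronted wh-phrase "which device", at word 2.
(The other dependency links word 12 to a gap after word 15.)

2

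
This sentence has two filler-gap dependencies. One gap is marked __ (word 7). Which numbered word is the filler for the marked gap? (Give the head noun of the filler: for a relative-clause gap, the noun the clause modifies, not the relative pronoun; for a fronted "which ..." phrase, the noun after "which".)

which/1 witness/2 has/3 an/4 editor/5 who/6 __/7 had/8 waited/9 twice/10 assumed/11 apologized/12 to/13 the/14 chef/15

The marked gap is inside the relative clause, the subject of "waited".
Its filler is the head noun "editor" (via "who"), at word 5.
(The other dependency links word 2 to a gap after word 11.)

5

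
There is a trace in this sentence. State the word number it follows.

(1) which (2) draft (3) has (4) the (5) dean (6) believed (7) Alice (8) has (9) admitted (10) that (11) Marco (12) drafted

12

The displaced element is "which draft" (word 2).
It is linked across 2 clause boundaries (Ø → that).
It functions as the direct object of "drafted", so the gap sits immediately after word 12 ("drafted").
Base order: The dean has believed Alice has admitted that Marco drafted which draft.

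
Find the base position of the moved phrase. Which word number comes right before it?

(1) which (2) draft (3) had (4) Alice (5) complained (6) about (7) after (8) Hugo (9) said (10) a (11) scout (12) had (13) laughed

The displaced element is "which draft" (word 2).
It functions as the object of the preposition "about" of "complained", so the gap sits immediately after word 6 ("about").
Base order: Alice had complained about which draft after Hugo said a scout had laughed.

6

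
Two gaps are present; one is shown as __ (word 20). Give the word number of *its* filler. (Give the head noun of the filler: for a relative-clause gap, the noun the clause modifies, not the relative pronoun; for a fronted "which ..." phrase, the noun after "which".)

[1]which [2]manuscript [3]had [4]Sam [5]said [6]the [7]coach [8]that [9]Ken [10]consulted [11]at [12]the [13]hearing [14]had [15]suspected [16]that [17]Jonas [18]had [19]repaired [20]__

2

The marked gap is the direct object of "repaired".
Its filler is the fronted wh-phrase "which manuscript", at word 2.
(The other dependency links word 7 to a gap after word 10.)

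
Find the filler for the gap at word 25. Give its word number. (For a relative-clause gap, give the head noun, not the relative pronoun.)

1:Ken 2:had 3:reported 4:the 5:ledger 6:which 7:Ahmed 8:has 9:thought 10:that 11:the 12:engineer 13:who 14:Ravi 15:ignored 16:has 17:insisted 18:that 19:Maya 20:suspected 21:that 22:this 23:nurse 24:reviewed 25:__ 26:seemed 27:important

5

The gap at 25 is the object of "reviewed", inside a relative clause.
The relative pronoun is "which" (word 6); it is bound by the head noun immediately before it.
Its filler is the head noun "ledger", at word 5.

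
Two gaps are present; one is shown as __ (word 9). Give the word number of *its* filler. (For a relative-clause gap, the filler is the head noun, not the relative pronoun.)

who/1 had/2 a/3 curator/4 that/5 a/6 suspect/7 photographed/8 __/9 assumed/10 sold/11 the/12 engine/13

4

The marked gap is inside the relative clause, the direct object of "photographed".
Its filler is the head noun "curator" (via "that"), at word 4.
(The other dependency links word 1 to a gap after word 10.)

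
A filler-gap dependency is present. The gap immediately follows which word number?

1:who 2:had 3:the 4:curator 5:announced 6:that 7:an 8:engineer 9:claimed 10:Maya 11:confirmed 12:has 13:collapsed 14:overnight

11

The displaced element is "who" (word 1).
It is linked across 3 clause boundaries (that → Ø → Ø).
It functions as the subject of "collapsed", so the gap sits immediately after word 11 ("confirmed").
Base order: The curator had announced that an engineer claimed Maya confirmed that who has collapsed overnight.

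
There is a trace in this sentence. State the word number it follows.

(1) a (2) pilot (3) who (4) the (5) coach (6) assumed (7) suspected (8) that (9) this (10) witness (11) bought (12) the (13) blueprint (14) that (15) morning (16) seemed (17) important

The displaced element is "a pilot" (word 2).
It is linked across 1 clause boundary (Ø).
It functions as the subject of "suspected", so the gap sits immediately after word 6 ("assumed").
Base order: The coach assumed that a pilot suspected that this witness bought the blueprint that morning.

6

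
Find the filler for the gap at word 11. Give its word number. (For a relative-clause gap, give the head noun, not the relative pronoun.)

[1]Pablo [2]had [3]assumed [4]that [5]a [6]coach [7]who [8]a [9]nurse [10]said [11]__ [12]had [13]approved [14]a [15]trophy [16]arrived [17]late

The gap at 11 is the subject of "approved", inside a relative clause.
The relative pronoun is "who" (word 7); it is bound by the head noun immediately before it.
Its filler is the head noun "coach", at word 6.

6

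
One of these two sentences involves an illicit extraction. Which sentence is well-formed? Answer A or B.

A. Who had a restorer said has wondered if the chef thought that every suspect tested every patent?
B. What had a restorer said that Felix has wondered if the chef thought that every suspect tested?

A

In B, the wh-phrase is extracted from inside a wh-island (introduced by "if"), which blocks movement.
In A, the extraction path crosses only that-complement boundaries, which are transparent.
So A is grammatical.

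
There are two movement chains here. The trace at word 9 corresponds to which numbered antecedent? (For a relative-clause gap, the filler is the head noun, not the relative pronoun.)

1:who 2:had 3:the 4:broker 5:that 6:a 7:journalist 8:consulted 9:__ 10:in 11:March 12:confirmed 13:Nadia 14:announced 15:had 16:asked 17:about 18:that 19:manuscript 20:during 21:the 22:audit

The marked gap is inside the relative clause, the direct object of "consulted".
Its filler is the head noun "broker" (via "that"), at word 4.
(The other dependency links word 1 to a gap after word 14.)

4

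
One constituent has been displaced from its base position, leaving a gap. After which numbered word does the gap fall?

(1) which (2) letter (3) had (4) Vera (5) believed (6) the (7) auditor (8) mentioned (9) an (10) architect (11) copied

11

The displaced element is "which letter" (word 2).
It is linked across 2 clause boundaries (Ø → Ø).
It functions as the direct object of "copied", so the gap sits immediately after word 11 ("copied").
Base order: Vera had believed the auditor mentioned an architect copied which letter.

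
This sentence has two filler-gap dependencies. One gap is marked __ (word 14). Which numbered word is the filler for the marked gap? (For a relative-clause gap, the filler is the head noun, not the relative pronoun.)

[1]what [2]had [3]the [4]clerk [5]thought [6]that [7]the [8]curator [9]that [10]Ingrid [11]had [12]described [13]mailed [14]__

1

The marked gap is the direct object of "mailed".
Its filler is the fronted wh-phrase "what", at word 1.
(The other dependency links word 8 to a gap after word 12.)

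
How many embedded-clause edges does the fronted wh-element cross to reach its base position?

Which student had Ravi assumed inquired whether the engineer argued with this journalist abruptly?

1

"which student" is extracted from the subject of "inquired".
Boundaries crossed, outermost first: [Ø] — 1 in total.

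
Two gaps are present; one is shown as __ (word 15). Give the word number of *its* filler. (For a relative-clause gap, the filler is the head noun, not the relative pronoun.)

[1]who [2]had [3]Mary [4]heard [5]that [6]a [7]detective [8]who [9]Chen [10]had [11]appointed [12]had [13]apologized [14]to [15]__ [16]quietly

1

The marked gap is the object of the preposition "to" of "apologized".
Its filler is the fronted wh-phrase "who", at word 1.
(The other dependency links word 7 to a gap after word 11.)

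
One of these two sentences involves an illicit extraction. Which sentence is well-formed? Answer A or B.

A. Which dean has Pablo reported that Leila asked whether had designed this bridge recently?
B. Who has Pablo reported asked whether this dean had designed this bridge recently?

In A, the wh-phrase is extracted from inside a wh-island (introduced by "whether"), which blocks movement.
In B, the extraction path crosses only that-complement boundaries, which are transparent.
So B is grammatical.

B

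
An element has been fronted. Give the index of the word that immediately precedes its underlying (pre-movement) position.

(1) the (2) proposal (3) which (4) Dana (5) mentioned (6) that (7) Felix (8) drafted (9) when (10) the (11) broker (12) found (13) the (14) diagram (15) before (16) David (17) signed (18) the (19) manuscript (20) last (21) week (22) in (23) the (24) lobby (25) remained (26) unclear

8

The displaced element is "the proposal" (word 2).
It is linked across 1 clause boundary (that).
It functions as the direct object of "drafted", so the gap sits immediately after word 8 ("drafted").
Base order: Dana mentioned that Felix drafted the proposal when the broker found the diagram before David signed the manuscript last week in the lobby.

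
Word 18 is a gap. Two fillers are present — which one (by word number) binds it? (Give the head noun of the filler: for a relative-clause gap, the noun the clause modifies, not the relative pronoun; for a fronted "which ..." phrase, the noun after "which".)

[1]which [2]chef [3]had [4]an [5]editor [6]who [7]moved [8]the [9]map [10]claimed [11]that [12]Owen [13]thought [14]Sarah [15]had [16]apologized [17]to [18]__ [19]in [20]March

The marked gap is the object of the preposition "to" of "apologized".
Its filler is the fronted wh-phrase "which chef", at word 2.
(The other dependency links word 5 to a gap after word 6.)

2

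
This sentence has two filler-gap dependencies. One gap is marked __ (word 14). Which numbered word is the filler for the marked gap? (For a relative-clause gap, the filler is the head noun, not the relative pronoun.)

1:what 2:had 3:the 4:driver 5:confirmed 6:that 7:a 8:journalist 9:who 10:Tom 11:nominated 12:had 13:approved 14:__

The marked gap is the direct object of "approved".
Its filler is the fronted wh-phrase "what", at word 1.
(The other dependency links word 8 to a gap after word 11.)

1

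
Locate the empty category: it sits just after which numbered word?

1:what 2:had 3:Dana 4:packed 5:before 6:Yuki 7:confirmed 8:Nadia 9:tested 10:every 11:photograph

4

The displaced element is "what" (word 1).
It functions as the direct object of "packed", so the gap sits immediately after word 4 ("packed").
Base order: Dana had packed what before Yuki confirmed Nadia tested every photograph.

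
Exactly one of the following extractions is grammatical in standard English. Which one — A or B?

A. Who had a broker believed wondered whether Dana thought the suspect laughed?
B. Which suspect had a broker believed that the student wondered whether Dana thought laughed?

A

In B, the wh-phrase is extracted from inside a wh-island (introduced by "whether"), which blocks movement.
In A, the extraction path crosses only that-complement boundaries, which are transparent.
So A is grammatical.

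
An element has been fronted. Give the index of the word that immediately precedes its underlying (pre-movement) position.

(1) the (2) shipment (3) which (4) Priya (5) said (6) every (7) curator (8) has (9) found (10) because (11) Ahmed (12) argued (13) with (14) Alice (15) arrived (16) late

The displaced element is "the shipment" (word 2).
It is linked across 1 clause boundary (Ø).
It functions as the direct object of "found", so the gap sits immediately after word 9 ("found").
Base order: Priya said every curator has found the shipment because Ahmed argued with Alice.

9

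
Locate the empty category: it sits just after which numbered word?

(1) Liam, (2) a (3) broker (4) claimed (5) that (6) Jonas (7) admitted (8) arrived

The displaced element is "Liam" (word 1).
It is linked across 2 clause boundaries (that → Ø).
It functions as the subject of "arrived", so the gap sits immediately after word 7 ("admitted").
Base order: A broker claimed that Jonas admitted that Liam arrived.

7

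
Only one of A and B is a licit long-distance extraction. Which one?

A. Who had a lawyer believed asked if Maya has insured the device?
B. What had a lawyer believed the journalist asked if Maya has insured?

In B, the wh-phrase is extracted from inside a wh-island (introduced by "if"), which blocks movement.
In A, the extraction path crosses only that-complement boundaries, which are transparent.
So A is grammatical.

A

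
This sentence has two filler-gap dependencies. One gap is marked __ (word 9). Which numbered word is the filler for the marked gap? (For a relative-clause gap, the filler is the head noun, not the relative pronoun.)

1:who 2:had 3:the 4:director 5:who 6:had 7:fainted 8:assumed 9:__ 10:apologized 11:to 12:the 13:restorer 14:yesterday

1

The marked gap is the subject of "apologized".
Its filler is the fronted wh-phrase "who", at word 1.
(The other dependency links word 4 to a gap after word 5.)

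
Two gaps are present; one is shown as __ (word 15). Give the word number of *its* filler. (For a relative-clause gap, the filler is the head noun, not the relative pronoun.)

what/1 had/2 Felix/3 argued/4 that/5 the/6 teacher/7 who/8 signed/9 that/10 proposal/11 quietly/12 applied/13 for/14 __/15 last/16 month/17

The marked gap is the object of the preposition "for" of "applied".
Its filler is the fronted wh-phrase "what", at word 1.
(The other dependency links word 7 to a gap after word 8.)

1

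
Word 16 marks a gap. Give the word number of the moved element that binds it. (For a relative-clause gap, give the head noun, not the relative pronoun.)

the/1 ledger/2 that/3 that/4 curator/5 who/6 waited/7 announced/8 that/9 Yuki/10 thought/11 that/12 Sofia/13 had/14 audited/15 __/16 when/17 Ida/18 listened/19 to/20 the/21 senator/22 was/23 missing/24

The gap at 16 is the object of "audited", inside a relative clause.
The relative pronoun is "that" (word 3); it is bound by the head noun immediately before it.
Its filler is the head noun "ledger", at word 2.

2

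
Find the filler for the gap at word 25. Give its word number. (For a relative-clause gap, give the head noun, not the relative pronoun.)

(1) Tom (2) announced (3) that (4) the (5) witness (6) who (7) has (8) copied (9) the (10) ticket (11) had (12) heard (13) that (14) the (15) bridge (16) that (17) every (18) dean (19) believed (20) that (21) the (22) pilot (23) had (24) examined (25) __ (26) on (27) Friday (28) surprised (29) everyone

The gap at 25 is the object of "examined", inside a relative clause.
The relative pronoun is "that" (word 16); it is bound by the head noun immediately before it.
Its filler is the head noun "bridge", at word 15.

15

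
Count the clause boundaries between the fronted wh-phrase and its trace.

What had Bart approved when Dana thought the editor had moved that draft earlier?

"what" originates inside the matrix clause — no clause boundary is crossed.

0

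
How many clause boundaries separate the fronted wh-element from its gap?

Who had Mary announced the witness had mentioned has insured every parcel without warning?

"who" is extracted from the subject of "insured".
Boundaries crossed, outermost first: [Ø], [Ø] — 2 in total.

2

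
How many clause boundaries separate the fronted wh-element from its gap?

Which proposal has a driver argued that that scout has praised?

"which proposal" is extracted from the object of "praised".
Boundaries crossed, outermost first: [that] — 1 in total.

1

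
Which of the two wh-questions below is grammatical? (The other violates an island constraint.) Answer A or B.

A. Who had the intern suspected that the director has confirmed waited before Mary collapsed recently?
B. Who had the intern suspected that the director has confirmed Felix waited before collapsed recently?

A

In B, the wh-phrase is extracted from inside an adjunct island (introduced by "before"), which blocks movement.
In A, the extraction path crosses only that-complement boundaries, which are transparent.
So A is grammatical.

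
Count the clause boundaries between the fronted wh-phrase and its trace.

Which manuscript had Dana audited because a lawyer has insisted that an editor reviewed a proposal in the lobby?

0

"which manuscript" originates inside the matrix clause — no clause boundary is crossed.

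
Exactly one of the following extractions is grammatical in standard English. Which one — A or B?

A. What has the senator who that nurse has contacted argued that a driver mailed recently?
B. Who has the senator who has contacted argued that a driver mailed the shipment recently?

A

In B, the wh-phrase is extracted from inside a complex-NP island (relative clause) (introduced by "who"), which blocks movement.
In A, the extraction path crosses only that-complement boundaries, which are transparent.
So A is grammatical.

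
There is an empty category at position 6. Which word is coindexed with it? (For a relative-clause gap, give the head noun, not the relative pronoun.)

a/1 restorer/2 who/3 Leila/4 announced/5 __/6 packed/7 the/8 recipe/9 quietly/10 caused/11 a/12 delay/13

2

The gap at 6 is the subject of "packed", inside a relative clause.
The relative pronoun is "who" (word 3); it is bound by the head noun immediately before it.
Its filler is the head noun "restorer", at word 2.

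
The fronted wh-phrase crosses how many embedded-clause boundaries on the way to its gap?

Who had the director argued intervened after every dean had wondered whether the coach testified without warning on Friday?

1

"who" is extracted from the subject of "intervened".
Boundaries crossed, outermost first: [Ø] — 1 in total.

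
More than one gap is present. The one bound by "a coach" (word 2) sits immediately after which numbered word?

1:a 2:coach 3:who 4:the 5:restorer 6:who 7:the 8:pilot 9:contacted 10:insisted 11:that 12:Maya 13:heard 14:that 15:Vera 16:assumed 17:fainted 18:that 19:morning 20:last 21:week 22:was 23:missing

The displaced element is "a coach" (word 2).
It is linked across 3 clause boundaries (that → that → Ø).
It functions as the subject of "fainted", so the gap sits immediately after word 16 ("assumed").
Base order: The restorer who the pilot contacted insisted that Maya heard that Vera assumed a coach fainted that morning last week.

16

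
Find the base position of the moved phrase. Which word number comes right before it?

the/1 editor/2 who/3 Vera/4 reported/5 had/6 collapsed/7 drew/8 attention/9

5

The displaced element is "the editor" (word 2).
It is linked across 1 clause boundary (Ø).
It functions as the subject of "collapsed", so the gap sits immediately after word 5 ("reported").
Base order: Vera reported that the editor had collapsed.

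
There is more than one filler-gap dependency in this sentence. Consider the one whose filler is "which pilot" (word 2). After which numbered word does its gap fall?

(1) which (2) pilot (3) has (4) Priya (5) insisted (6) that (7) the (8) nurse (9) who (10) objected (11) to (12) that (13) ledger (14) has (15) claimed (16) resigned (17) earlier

The displaced element is "which pilot" (word 2).
It is linked across 2 clause boundaries (that → Ø).
It functions as the subject of "resigned", so the gap sits immediately after word 15 ("claimed").
Base order: Priya has insisted that the nurse who objected to that ledger has claimed that which pilot resigned earlier.

15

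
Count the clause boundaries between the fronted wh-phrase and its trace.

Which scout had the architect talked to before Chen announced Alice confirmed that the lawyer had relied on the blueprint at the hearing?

0

"which scout" originates inside the matrix clause — no clause boundary is crossed.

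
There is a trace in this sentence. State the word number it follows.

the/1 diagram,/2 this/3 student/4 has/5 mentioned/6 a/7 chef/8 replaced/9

9

The displaced element is "the diagram" (word 2).
It is linked across 1 clause boundary (Ø).
It functions as the direct object of "replaced", so the gap sits immediately after word 9 ("replaced").
Base order: This student has mentioned a chef replaced the diagram.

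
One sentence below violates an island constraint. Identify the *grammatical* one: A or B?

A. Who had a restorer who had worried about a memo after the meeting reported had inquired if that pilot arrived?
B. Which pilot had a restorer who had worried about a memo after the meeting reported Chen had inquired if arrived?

In B, the wh-phrase is extracted from inside a wh-island (introduced by "if"), which blocks movement.
In A, the extraction path crosses only that-complement boundaries, which are transparent.
So A is grammatical.

A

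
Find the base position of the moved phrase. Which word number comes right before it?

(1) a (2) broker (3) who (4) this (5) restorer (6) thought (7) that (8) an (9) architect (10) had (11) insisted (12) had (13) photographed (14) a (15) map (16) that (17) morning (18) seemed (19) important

The displaced element is "a broker" (word 2).
It is linked across 2 clause boundaries (that → Ø).
It functions as the subject of "photographed", so the gap sits immediately after word 11 ("insisted").
Base order: This restorer thought that an architect had insisted that a broker had photographed a map that morning.

11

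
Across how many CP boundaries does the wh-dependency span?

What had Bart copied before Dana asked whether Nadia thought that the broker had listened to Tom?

"what" originates inside the matrix clause — no clause boundary is crossed.

0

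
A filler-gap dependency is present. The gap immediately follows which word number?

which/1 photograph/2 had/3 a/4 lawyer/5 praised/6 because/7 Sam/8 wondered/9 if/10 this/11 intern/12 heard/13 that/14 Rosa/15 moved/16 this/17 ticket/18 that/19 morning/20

6

The displaced element is "which photograph" (word 2).
It functions as the direct object of "praised", so the gap sits immediately after word 6 ("praised").
Base order: A lawyer had praised which photograph because Sam wondered if this intern heard that Rosa moved this ticket that morning.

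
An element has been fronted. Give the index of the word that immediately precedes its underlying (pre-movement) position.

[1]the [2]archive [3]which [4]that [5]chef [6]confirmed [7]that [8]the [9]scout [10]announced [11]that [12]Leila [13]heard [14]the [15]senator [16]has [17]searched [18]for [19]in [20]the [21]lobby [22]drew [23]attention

18

The displaced element is "the archive" (word 2).
It is linked across 3 clause boundaries (that → that → Ø).
It functions as the object of the preposition "for" of "searched", so the gap sits immediately after word 18 ("for").
Base order: That chef confirmed that the scout announced that Leila heard the senator has searched for the archive in the lobby.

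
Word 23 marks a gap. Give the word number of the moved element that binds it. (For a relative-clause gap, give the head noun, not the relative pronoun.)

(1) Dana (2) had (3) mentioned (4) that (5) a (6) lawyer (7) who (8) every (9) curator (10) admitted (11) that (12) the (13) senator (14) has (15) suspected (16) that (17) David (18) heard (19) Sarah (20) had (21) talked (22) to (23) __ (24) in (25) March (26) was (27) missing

The gap at 23 is the prepositional object of "talked", inside a relative clause.
The relative pronoun is "who" (word 7); it is bound by the head noun immediately before it.
Its filler is the head noun "lawyer", at word 6.

6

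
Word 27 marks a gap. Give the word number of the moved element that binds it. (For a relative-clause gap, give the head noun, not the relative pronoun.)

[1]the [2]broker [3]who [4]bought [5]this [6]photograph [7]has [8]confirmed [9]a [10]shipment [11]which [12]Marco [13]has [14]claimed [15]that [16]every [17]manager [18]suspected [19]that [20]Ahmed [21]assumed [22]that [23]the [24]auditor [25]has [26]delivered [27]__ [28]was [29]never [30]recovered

10

The gap at 27 is the object of "delivered", inside a relative clause.
The relative pronoun is "which" (word 11); it is bound by the head noun immediately before it.
Its filler is the head noun "shipment", at word 10.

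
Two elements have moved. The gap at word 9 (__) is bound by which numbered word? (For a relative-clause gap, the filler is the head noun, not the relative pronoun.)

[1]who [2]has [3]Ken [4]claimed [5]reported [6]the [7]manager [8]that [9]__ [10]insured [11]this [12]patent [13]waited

The marked gap is inside the relative clause, the subject of "insured".
Its filler is the head noun "manager" (via "that"), at word 7.
(The other dependency links word 1 to a gap after word 4.)

7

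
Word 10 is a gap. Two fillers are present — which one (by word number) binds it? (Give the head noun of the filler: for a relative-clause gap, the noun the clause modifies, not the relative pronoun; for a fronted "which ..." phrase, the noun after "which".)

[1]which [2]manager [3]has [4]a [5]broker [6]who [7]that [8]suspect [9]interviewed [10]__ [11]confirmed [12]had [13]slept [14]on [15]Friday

5

The marked gap is inside the relative clause, the direct object of "interviewed".
Its filler is the head noun "broker" (via "who"), at word 5.
(The other dependency links word 2 to a gap after word 11.)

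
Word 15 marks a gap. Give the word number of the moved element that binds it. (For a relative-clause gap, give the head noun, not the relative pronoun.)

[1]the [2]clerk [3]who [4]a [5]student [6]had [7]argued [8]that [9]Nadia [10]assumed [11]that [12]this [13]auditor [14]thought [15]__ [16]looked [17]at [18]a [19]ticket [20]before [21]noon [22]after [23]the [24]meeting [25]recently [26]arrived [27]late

2

The gap at 15 is the subject of "looked", inside a relative clause.
The relative pronoun is "who" (word 3); it is bound by the head noun immediately before it.
Its filler is the head noun "clerk", at word 2.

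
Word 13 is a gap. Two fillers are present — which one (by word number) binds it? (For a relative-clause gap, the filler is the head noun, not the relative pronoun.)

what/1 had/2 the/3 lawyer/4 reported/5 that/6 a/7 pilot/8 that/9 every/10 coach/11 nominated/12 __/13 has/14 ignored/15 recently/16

8

The marked gap is inside the relative clause, the direct object of "nominated".
Its filler is the head noun "pilot" (via "that"), at word 8.
(The other dependency links word 1 to a gap after word 15.)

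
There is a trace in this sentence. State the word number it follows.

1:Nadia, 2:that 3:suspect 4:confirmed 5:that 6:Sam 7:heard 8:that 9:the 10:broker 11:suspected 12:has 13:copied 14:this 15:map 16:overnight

The displaced element is "Nadia" (word 1).
It is linked across 3 clause boundaries (that → that → Ø).
It functions as the subject of "copied", so the gap sits immediately after word 11 ("suspected").
Base order: That suspect confirmed that Sam heard that the broker suspected that Nadia has copied this map overnight.

11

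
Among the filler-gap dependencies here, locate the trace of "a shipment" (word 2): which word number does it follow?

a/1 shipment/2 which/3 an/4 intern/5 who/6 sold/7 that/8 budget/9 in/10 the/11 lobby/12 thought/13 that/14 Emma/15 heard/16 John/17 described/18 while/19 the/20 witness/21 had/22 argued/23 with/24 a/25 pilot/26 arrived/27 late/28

The displaced element is "a shipment" (word 2).
It is linked across 2 clause boundaries (that → Ø).
It functions as the direct object of "described", so the gap sits immediately after word 18 ("described").
Base order: An intern who sold that budget in the lobby thought that Emma heard John described a shipment while the witness had argued with a pilot.

18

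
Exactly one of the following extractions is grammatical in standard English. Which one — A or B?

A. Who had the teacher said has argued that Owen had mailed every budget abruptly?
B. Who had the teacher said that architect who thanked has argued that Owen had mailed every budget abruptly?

In B, the wh-phrase is extracted from inside a complex-NP island (relative clause) (introduced by "who"), which blocks movement.
In A, the extraction path crosses only that-complement boundaries, which are transparent.
So A is grammatical.

A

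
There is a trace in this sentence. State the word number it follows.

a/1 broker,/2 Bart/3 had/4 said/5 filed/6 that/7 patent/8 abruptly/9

The displaced element is "a broker" (word 2).
It is linked across 1 clause boundary (Ø).
It functions as the subject of "filed", so the gap sits immediately after word 5 ("said").
Base order: Bart had said a broker filed that patent abruptly.

5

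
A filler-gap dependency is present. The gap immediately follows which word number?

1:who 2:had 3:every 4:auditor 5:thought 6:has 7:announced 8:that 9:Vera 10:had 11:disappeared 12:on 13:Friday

5

The displaced element is "who" (word 1).
It is linked across 1 clause boundary (Ø).
It functions as the subject of "announced", so the gap sits immediately after word 5 ("thought").
Base order: Every auditor had thought that who has announced that Vera had disappeared on Friday.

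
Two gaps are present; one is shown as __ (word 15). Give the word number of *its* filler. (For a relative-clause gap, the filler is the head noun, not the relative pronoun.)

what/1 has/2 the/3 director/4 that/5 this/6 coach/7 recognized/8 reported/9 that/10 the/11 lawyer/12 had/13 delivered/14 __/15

The marked gap is the direct object of "delivered".
Its filler is the fronted wh-phrase "what", at word 1.
(The other dependency links word 4 to a gap after word 8.)

1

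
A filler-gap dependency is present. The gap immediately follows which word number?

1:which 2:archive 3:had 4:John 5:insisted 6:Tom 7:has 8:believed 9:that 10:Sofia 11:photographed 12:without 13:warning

11

The displaced element is "which archive" (word 2).
It is linked across 2 clause boundaries (Ø → that).
It functions as the direct object of "photographed", so the gap sits immediately after word 11 ("photographed").
Base order: John had insisted Tom has believed that Sofia photographed which archive without warning.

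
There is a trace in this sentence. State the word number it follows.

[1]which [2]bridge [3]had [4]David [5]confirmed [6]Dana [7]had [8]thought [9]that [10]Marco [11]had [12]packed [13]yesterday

The displaced element is "which bridge" (word 2).
It is linked across 2 clause boundaries (Ø → that).
It functions as the direct object of "packed", so the gap sits immediately after word 12 ("packed").
Base order: David had confirmed Dana had thought that Marco had packed which bridge yesterday.

12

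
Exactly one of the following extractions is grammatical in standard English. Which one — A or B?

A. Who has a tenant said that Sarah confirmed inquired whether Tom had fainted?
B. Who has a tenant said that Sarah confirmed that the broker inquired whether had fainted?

A

In B, the wh-phrase is extracted from inside a wh-island (introduced by "whether"), which blocks movement.
In A, the extraction path crosses only that-complement boundaries, which are transparent.
So A is grammatical.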